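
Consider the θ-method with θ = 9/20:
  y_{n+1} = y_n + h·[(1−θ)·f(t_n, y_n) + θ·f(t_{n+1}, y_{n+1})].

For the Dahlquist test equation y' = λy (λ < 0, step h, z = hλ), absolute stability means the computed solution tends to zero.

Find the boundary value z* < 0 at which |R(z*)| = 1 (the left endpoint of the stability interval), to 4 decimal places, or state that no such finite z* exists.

On y'=λy, z=hλ:
  y_{n+1} = y_n + z·[11/20·y_n + 9/20·y_{n+1}] ⇒ (1 − 9/20z)y_{n+1} = (1 + 11/20z)y_n
  ⇒ R(z) = (1 + 11/20z)/(1 − 9/20z).

Find x<0 with |R(x)|<1.
x=-0.5: |R|=0.5918
R=−1: 1+11/20x = −1+9/20x ⇒ -1/10x=2 ⇒ x=2/(-1/10)=-20.0000
Confirm numerically:
  x=-19.047: |R|=0.99004 <1
  x=-15.364: |R|=0.94142 <1
  x=-12.243: |R|=0.88083 <1
  x=-20.498: |R|=1.00487 >1
  x=-20.100: |R|=1.00100 >1
So |R|<1 on (-20.0000, 0).

z* = -20.0000.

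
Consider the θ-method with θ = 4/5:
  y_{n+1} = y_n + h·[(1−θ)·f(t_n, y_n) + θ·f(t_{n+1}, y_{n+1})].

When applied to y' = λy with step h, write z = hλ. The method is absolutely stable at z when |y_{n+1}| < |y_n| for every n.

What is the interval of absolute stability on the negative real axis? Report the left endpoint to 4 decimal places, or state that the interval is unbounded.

Test eqn y'=λy, z=hλ:
  y_{n+1} = y_n + z·[1/5·y_n + 4/5·y_{n+1}] ⇒ (1 − 4/5z)y_{n+1} = (1 + 1/5z)y_n
  so R(z) = (1 + 1/5z)/(1 − 4/5z).

Find x<0 with |R(x)|<1.
x=-0.74: |R|=0.5352
x=-2: |R|=0.2308
x=-10: |R|=0.1111
x=-100: |R|=0.2346
θ=4/5≥1/2 ⇒ |1+1/5x|<|1−4/5x| ∀x<0 ⇒ unbounded interval.

interval (−∞, 0).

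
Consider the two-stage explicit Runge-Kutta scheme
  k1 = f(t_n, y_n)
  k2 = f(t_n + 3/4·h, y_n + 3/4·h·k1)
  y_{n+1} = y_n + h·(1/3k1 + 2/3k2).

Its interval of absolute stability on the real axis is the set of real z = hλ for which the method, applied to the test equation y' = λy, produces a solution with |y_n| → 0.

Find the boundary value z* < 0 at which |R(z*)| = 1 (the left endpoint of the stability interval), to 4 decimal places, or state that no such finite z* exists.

Test eqn y'=λy, z=hλ:
  k1=λy_n ⇒ h·k1=z·y_n;  k2=λ(1+3/4z)y_n ⇒ h·k2=z(1+3/4z)y_n
  y_{n+1}/y_n = 1 + 1/3z + 2/3z(1+3/4z) = 1 + z + 1/2z²
  R(z) = 1 + z + 1/2z².

Need |R(x)|<1, x<0.
x=-1.63: |R|=0.6985
R=1: x+1/2x²=0 ⇒ x=−2=-2.0000; min R=1−1/(4·1/2)=0.5000>−1
Confirm numerically:
  x=-1.302: |R|=0.54560 <1
  x=-1.104: |R|=0.50541 <1
  x=-1.062: |R|=0.50192 <1
  x=-0.989: |R|=0.50006 <1
  x=-2.168: |R|=1.18211 >1
  x=-2.032: |R|=1.03251 >1
So |R|<1 on (-2.0000, 0).

left endpoint -2.0000.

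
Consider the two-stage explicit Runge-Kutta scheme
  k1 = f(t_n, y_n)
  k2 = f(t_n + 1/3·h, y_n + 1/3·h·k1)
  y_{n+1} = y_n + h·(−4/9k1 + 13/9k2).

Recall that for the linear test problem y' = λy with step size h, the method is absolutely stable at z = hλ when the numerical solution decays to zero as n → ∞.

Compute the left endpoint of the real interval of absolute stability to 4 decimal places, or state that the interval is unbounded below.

z* = -2.0769.

Test eqn y'=λy, z=hλ:
  k1=λy_n ⇒ h·k1=z·y_n;  k2=λ(1+1/3z)y_n ⇒ h·k2=z(1+1/3z)y_n
  y_{n+1}/y_n = 1 − 4/9z + 13/9z(1+1/3z) = 1 + z + 13/27z²
  Hence R(z) = 1 + z + 13/27z².

Solve |R(x)|<1 on ℝ⁻.
x=-0.93: |R|=0.4864
R=1: x+13/27x²=0 ⇒ x=−27/13=-2.0769; min R=1−1/(4·13/27)=0.4808>−1
Confirm numerically:
  x=-1.171: |R|=0.48923 <1
  x=-1.072: |R|=0.48131 <1
  x=-1.001: |R|=0.48144 <1
  x=-2.588: |R|=1.63684 >1
  x=-2.362: |R|=1.32421 >1
  x=-2.126: |R|=1.05024 >1
So |R|<1 on (-2.0769, 0).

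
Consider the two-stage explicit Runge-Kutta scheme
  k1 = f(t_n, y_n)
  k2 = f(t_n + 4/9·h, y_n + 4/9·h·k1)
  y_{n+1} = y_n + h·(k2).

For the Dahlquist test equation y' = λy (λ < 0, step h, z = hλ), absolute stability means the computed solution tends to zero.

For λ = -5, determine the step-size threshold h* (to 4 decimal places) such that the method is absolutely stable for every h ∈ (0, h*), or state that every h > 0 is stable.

Test eqn y'=λy, z=hλ:
  k1=λy_n ⇒ h·k1=z·y_n;  k2=λ(1+4/9z)y_n ⇒ h·k2=z(1+4/9z)y_n
  y_{n+1}/y_n = 1 + z(1+4/9z) = 1 + z + 4/9z²
  ⇒ R(z) = 1 + z + 4/9z².

Boundary: |R(x)|=1, x<0.
x=-0.68: |R|=0.5255
R=1: x+4/9x²=0 ⇒ x=−9/4=-2.2500; min R=1−1/(4·4/9)=0.4375>−1
Confirm numerically:
  x=-1.380: |R|=0.46640 <1
  x=-1.254: |R|=0.44490 <1
  x=-0.904: |R|=0.45921 <1
  x=-2.594: |R|=1.39659 >1
  x=-2.530: |R|=1.31484 >1
  x=-2.391: |R|=1.14984 >1
Interval (-2.2500, 0).

(-2.2500,0); λ=-5 ⇒ h* = (9/4)/5 = 0.4500.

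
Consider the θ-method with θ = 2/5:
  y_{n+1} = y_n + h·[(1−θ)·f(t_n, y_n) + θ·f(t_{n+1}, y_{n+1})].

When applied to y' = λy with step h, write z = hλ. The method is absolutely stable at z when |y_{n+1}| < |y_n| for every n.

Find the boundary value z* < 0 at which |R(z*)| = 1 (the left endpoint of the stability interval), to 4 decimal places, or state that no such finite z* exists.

z* = -10.0000.

Test eqn y'=λy, z=hλ:
  y_{n+1} = y_n + z·[3/5·y_n + 2/5·y_{n+1}] ⇒ (1 − 2/5z)y_{n+1} = (1 + 3/5z)y_n
  Hence R(z) = (1 + 3/5z)/(1 − 2/5z).

Need |R(x)|<1, x<0.
x=-0.48: |R|=0.5973
R=−1: 1+3/5x = −1+2/5x ⇒ -1/5x=2 ⇒ x=2/(-1/5)=-10.0000
Confirm numerically:
  x=-8.778: |R|=0.94582 <1
  x=-6.098: |R|=0.77309 <1
  x=-5.043: |R|=0.67142 <1
  x=-10.502: |R|=1.01930 >1
  x=-10.102: |R|=1.00405 >1
So |R|<1 on (-10.0000, 0).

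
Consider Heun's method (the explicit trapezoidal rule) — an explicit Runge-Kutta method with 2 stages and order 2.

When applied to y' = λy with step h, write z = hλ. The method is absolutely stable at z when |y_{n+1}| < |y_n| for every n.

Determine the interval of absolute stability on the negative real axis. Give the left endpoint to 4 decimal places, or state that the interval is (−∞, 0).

Test eqn y'=λy, z=hλ:
  order 2, 2-stage ⇒ R(z)=1+z+z^2/2
  (e.g. R(-1.14)=0.50980, |R|=0.50980)

Need |R(x)|<1, x<0.
x=-1.14: |R|=0.5098
|R(-1.59)|=0.6741 |R(-1.37)|=0.5685 |R(-0.81)|=0.5181
Bisect:
  x_lo=-2.6749 |R|=1.9027  x_hi=-0.1572 |R|=0.8551
  mid=-1.41607 |R|=0.58656 →hi
  mid=-2.04549 |R|=1.04652 →lo
  mid=-1.73078 |R|=0.76702 →hi
  mid=-1.88813 |R|=0.89439 →hi
  mid=-1.96681 |R|=0.96736 →hi
  mid=-2.00615 |R|=1.00617 →lo
  mid=-1.98648 |R|=0.98657 →hi
  mid=-1.99632 |R|=0.99632 →hi
  mid=-2.00123 |R|=1.00123 →lo
  ...
  [-2.00000,-1.99985] ⇒ x*=-2.0000
Stable set (-2.0000, 0).

z∈(-2.0000,0).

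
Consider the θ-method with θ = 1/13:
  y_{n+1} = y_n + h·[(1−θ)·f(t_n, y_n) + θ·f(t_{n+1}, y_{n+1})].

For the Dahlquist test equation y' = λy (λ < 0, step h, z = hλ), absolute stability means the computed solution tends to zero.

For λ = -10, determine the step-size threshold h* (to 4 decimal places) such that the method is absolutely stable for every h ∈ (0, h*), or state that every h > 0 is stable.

(-2.3636,0); λ=-10 ⇒ h* = (26/11)/10 = 0.2364.

Set f=λy, z=hλ:
  y_{n+1} = y_n + z·[12/13·y_n + 1/13·y_{n+1}] ⇒ (1 − 1/13z)y_{n+1} = (1 + 12/13z)y_n
  so R(z) = (1 + 12/13z)/(1 − 1/13z).

Boundary: |R(x)|=1, x<0.
x=-1.03: |R|=0.0456
R=−1: 1+12/13x = −1+1/13x ⇒ -11/13x=2 ⇒ x=2/(-11/13)=-2.3636
Confirm numerically:
  x=-1.896: |R|=0.65467 <1
  x=-1.710: |R|=0.51122 <1
  x=-1.274: |R|=0.16029 <1
  x=-0.968: |R|=0.09908 <1
  x=-2.875: |R|=1.35433 >1
  x=-2.819: |R|=1.31664 >1
  x=-2.732: |R|=1.25756 >1
So |R|<1 on (-2.3636, 0).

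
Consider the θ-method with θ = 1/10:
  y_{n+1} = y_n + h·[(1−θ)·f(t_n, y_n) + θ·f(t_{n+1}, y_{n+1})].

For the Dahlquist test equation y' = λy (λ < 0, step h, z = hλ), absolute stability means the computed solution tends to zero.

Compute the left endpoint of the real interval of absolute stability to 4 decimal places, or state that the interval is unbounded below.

z* = -2.5000.

Test eqn y'=λy, z=hλ:
  y_{n+1} = y_n + z·[9/10·y_n + 1/10·y_{n+1}] ⇒ (1 − 1/10z)y_{n+1} = (1 + 9/10z)y_n
  Hence R(z) = (1 + 9/10z)/(1 − 1/10z).

Find x<0 with |R(x)|<1.
x=-1.2: |R|=0.0714
R=−1: 1+9/10x = −1+1/10x ⇒ -4/5x=2 ⇒ x=2/(-4/5)=-2.5000
Confirm numerically:
  x=-2.228: |R|=0.82205 <1
  x=-1.791: |R|=0.51896 <1
  x=-1.377: |R|=0.21034 <1
  x=-2.886: |R|=1.23964 >1
  x=-2.789: |R|=1.18078 >1
  x=-2.528: |R|=1.01788 >1
So |R|<1 on (-2.5000, 0).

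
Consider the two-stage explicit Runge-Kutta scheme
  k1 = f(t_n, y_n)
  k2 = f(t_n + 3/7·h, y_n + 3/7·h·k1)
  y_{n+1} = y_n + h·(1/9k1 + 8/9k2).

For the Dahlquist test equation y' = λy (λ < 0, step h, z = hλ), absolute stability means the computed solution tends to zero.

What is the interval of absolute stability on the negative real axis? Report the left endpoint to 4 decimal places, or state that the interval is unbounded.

With y'=λy (z=hλ):
  k1=λy_n ⇒ h·k1=z·y_n;  k2=λ(1+3/7z)y_n ⇒ h·k2=z(1+3/7z)y_n
  y_{n+1}/y_n = 1 + 1/9z + 8/9z(1+3/7z) = 1 + z + 8/21z²
  Hence R(z) = 1 + z + 8/21z².

Need |R(x)|<1, x<0.
x=-1.55: |R|=0.3652
R=1: x+8/21x²=0 ⇒ x=−21/8=-2.6250; min R=1−1/(4·8/21)=0.3438>−1
Confirm numerically:
  x=-1.670: |R|=0.39244 <1
  x=-1.405: |R|=0.34701 <1
  x=-1.189: |R|=0.34956 <1
  x=-3.217: |R|=1.72551 >1
  x=-2.892: |R|=1.29416 >1
Stable set (-2.6250, 0).

(-2.6250, 0).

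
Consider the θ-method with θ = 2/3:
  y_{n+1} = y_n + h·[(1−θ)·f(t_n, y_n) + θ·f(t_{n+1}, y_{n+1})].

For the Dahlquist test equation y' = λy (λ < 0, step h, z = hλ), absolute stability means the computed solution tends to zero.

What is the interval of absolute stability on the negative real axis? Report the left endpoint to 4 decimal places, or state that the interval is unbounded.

On y'=λy, z=hλ:
  y_{n+1} = y_n + z·[1/3·y_n + 2/3·y_{n+1}] ⇒ (1 − 2/3z)y_{n+1} = (1 + 1/3z)y_n
  so R(z) = (1 + 1/3z)/(1 − 2/3z).

Solve |R(x)|<1 on ℝ⁻.
x=-0.66: |R|=0.5417
x=-2: |R|=0.1429
x=-10: |R|=0.3043
x=-100: |R|=0.4778
θ=2/3≥1/2 ⇒ |1+1/3x|<|1−2/3x| ∀x<0 ⇒ stable on all of ℝ⁻.

interval (−∞, 0).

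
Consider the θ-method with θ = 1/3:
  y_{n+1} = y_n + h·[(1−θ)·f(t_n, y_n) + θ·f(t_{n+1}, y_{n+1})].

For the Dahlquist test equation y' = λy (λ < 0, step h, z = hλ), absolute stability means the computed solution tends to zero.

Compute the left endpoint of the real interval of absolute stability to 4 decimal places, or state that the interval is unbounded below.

left endpoint -6.0000.

With y'=λy (z=hλ):
  y_{n+1} = y_n + z·[2/3·y_n + 1/3·y_{n+1}] ⇒ (1 − 1/3z)y_{n+1} = (1 + 2/3z)y_n
  R(z) = (1 + 2/3z)/(1 − 1/3z).

Find x<0 with |R(x)|<1.
x=-1.23: |R|=0.1277
R=−1: 1+2/3x = −1+1/3x ⇒ -1/3x=2 ⇒ x=2/(-1/3)=-6.0000
Confirm numerically:
  x=-5.653: |R|=0.95990 <1
  x=-5.456: |R|=0.93567 <1
  x=-2.818: |R|=0.45308 <1
  x=-6.591: |R|=1.06162 >1
  x=-6.378: |R|=1.04031 >1
  x=-6.130: |R|=1.01424 >1
So |R|<1 on (-6.0000, 0).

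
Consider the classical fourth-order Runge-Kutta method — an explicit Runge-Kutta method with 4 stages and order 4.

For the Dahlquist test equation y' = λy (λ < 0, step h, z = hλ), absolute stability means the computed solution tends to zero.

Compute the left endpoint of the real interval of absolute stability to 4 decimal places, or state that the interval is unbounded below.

Set f=λy, z=hλ:
  order 4, 4-stage ⇒ R(z)=1+z+z^2/2+z^3/6+z^4/24
  (e.g. R(-1.17)=0.32559, |R|=0.32559)

Find x<0 with |R(x)|<1.
x=-1.17: |R|=0.3256
|R(-2.72)|=0.9059 |R(-2.38)|=0.5422 |R(-1.52)|=0.2723
Bisect:
  x_lo=-3.4201 |R|=2.4618  x_hi=-0.3180 |R|=0.7276
  mid=-1.86907 |R|=0.29790 →hi
  mid=-2.64459 |R|=0.80777 →hi
  mid=-3.03234 |R|=1.44100 →lo
  mid=-2.83846 |R|=1.08317 →lo
  mid=-2.74153 |R|=0.93599 →hi
  mid=-2.78999 |R|=1.00711 →lo
  mid=-2.76576 |R|=0.97095 →hi
  mid=-2.77788 |R|=0.98888 →hi
  mid=-2.78394 |R|=0.99795 →hi
  ...
  [-2.78545,-2.78526] ⇒ x*=-2.7853
So |R|<1 on (-2.7853, 0).

z* = -2.7853.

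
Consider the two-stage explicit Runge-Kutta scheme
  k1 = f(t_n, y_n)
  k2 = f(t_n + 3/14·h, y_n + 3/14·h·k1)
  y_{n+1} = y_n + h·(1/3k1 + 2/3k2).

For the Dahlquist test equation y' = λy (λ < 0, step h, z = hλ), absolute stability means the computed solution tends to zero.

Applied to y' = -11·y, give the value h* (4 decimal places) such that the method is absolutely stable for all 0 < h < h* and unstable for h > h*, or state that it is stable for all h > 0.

(-7.0000,0); λ=-11 ⇒ h* = (7)/11 = 0.6364.

Test eqn y'=λy, z=hλ:
  k1=λy_n ⇒ h·k1=z·y_n;  k2=λ(1+3/14z)y_n ⇒ h·k2=z(1+3/14z)y_n
  y_{n+1}/y_n = 1 + 1/3z + 2/3z(1+3/14z) = 1 + z + 1/7z²
  so R(z) = 1 + z + 1/7z².

Need |R(x)|<1, x<0.
x=-1: |R|=0.1429
R=1: x+1/7x²=0 ⇒ x=−7=-7.0000; min R=1−1/(4·1/7)=-0.7500>−1
Confirm numerically:
  x=-6.179: |R|=0.27529 <1
  x=-5.719: |R|=0.04658 <1
  x=-5.104: |R|=0.38245 <1
  x=-4.210: |R|=0.67799 <1
  x=-7.591: |R|=1.64090 >1
  x=-7.162: |R|=1.16575 >1
Stable set (-7.0000, 0).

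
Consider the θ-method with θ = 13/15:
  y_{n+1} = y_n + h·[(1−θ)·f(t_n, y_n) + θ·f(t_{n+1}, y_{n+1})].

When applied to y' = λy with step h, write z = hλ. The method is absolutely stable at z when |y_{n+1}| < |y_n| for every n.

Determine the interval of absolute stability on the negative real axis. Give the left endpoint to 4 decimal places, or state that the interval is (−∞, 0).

unbounded; (−∞, 0).

On y'=λy, z=hλ:
  y_{n+1} = y_n + z·[2/15·y_n + 13/15·y_{n+1}] ⇒ (1 − 13/15z)y_{n+1} = (1 + 2/15z)y_n
  R(z) = (1 + 2/15z)/(1 − 13/15z).

Need |R(x)|<1, x<0.
x=-1.21: |R|=0.4094
x=-2: |R|=0.2683
x=-10: |R|=0.0345
x=-100: |R|=0.1407
θ=13/15≥1/2 ⇒ |1+2/15x|<|1−13/15x| ∀x<0 ⇒ interval (−∞,0).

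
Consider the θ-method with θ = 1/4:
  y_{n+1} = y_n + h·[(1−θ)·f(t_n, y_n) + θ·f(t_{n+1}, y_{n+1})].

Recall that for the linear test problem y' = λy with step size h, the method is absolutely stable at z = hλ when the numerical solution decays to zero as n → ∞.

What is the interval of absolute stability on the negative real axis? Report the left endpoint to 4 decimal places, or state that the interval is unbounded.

z∈(-4.0000,0).

Test eqn y'=λy, z=hλ:
  y_{n+1} = y_n + z·[3/4·y_n + 1/4·y_{n+1}] ⇒ (1 − 1/4z)y_{n+1} = (1 + 3/4z)y_n
  so R(z) = (1 + 3/4z)/(1 − 1/4z).

Need |R(x)|<1, x<0.
x=-1.31: |R|=0.0132
R=−1: 1+3/4x = −1+1/4x ⇒ -1/2x=2 ⇒ x=2/(-1/2)=-4.0000
Confirm numerically:
  x=-2.548: |R|=0.55651 <1
  x=-2.522: |R|=0.54676 <1
  x=-2.475: |R|=0.52896 <1
  x=-1.622: |R|=0.15404 <1
  x=-4.275: |R|=1.06647 >1
  x=-4.094: |R|=1.02323 >1
  x=-4.081: |R|=1.02005 >1
Stable set (-4.0000, 0).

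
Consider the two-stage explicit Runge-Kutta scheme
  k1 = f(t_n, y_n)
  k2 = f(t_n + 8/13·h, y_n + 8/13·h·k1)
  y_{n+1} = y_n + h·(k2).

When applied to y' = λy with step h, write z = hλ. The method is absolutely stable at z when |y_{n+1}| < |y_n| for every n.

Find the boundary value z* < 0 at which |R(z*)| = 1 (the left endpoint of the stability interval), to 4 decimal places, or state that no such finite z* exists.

On y'=λy, z=hλ:
  k1=λy_n ⇒ h·k1=z·y_n;  k2=λ(1+8/13z)y_n ⇒ h·k2=z(1+8/13z)y_n
  y_{n+1}/y_n = 1 + z(1+8/13z) = 1 + z + 8/13z²
  Hence R(z) = 1 + z + 8/13z².

Need |R(x)|<1, x<0.
x=-1.01: |R|=0.6178
R=1: x+8/13x²=0 ⇒ x=−13/8=-1.6250; min R=1−1/(4·8/13)=0.5938>−1
Confirm numerically:
  x=-1.169: |R|=0.67196 <1
  x=-0.821: |R|=0.59379 <1
  x=-0.713: |R|=0.59984 <1
  x=-2.100: |R|=1.61385 >1
  x=-2.029: |R|=1.50444 >1
  x=-1.685: |R|=1.06222 >1
Interval (-1.6250, 0).

left endpoint -1.6250.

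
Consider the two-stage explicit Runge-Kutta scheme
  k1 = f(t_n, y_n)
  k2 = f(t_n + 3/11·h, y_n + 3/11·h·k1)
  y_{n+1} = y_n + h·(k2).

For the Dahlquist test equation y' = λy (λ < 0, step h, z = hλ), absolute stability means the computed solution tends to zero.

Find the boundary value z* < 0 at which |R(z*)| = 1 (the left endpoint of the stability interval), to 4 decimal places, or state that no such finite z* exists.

z* = -3.6667.

Test eqn y'=λy, z=hλ:
  k1=λy_n ⇒ h·k1=z·y_n;  k2=λ(1+3/11z)y_n ⇒ h·k2=z(1+3/11z)y_n
  y_{n+1}/y_n = 1 + z(1+3/11z) = 1 + z + 3/11z²
  so R(z) = 1 + z + 3/11z².

Solve |R(x)|<1 on ℝ⁻.
x=-1.57: |R|=0.1022
R=1: x+3/11x²=0 ⇒ x=−11/3=-3.6667; min R=1−1/(4·3/11)=0.0833>−1
Confirm numerically:
  x=-3.376: |R|=0.73238 <1
  x=-3.297: |R|=0.66760 <1
  x=-2.557: |R|=0.22616 <1
  x=-1.497: |R|=0.11418 <1
  x=-3.769: |R|=1.10519 >1
  x=-3.691: |R|=1.02449 >1
So |R|<1 on (-3.6667, 0).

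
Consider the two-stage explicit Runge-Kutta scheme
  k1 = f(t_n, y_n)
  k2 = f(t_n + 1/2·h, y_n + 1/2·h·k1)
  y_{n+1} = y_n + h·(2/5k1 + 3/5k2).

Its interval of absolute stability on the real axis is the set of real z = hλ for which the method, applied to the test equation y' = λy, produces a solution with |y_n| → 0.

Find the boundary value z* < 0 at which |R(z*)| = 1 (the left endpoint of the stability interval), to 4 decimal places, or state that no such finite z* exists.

Test eqn y'=λy, z=hλ:
  k1=λy_n ⇒ h·k1=z·y_n;  k2=λ(1+1/2z)y_n ⇒ h·k2=z(1+1/2z)y_n
  y_{n+1}/y_n = 1 + 2/5z + 3/5z(1+1/2z) = 1 + z + 3/10z²
  Hence R(z) = 1 + z + 3/10z².

Find x<0 with |R(x)|<1.
x=-0.71: |R|=0.4412
R=1: x+3/10x²=0 ⇒ x=−10/3=-3.3333; min R=1−1/(4·3/10)=0.1667>−1
Confirm numerically:
  x=-2.911: |R|=0.63118 <1
  x=-2.763: |R|=0.52725 <1
  x=-1.873: |R|=0.17944 <1
  x=-3.914: |R|=1.68182 >1
  x=-3.824: |R|=1.56289 >1
  x=-3.461: |R|=1.13256 >1
Stable set (-3.3333, 0).

left endpoint -3.3333.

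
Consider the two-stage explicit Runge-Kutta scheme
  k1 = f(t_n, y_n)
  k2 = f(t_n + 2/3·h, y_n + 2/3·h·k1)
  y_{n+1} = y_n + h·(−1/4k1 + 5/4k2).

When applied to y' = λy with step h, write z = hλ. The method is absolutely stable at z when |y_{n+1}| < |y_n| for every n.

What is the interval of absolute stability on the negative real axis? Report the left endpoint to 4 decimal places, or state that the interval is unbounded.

z∈(-1.2000,0).

On y'=λy, z=hλ:
  k1=λy_n ⇒ h·k1=z·y_n;  k2=λ(1+2/3z)y_n ⇒ h·k2=z(1+2/3z)y_n
  y_{n+1}/y_n = 1 − 1/4z + 5/4z(1+2/3z) = 1 + z + 5/6z²
  so R(z) = 1 + z + 5/6z².

Find x<0 with |R(x)|<1.
x=-1.74: |R|=1.7830
R=1: x+5/6x²=0 ⇒ x=−6/5=-1.2000; min R=1−1/(4·5/6)=0.7000>−1
Confirm numerically:
  x=-1.156: |R|=0.95761 <1
  x=-0.943: |R|=0.79804 <1
  x=-0.587: |R|=0.70014 <1
  x=-1.710: |R|=1.72675 >1
  x=-1.683: |R|=1.67741 >1
So |R|<1 on (-1.2000, 0).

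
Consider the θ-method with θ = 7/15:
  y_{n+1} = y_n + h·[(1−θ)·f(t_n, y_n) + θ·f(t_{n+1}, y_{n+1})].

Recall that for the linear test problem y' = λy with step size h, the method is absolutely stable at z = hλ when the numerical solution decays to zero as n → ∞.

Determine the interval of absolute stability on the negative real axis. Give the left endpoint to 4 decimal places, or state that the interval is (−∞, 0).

Set f=λy, z=hλ:
  y_{n+1} = y_n + z·[8/15·y_n + 7/15·y_{n+1}] ⇒ (1 − 7/15z)y_{n+1} = (1 + 8/15z)y_n
  R(z) = (1 + 8/15z)/(1 − 7/15z).

Find x<0 with |R(x)|<1.
x=-1.7: |R|=0.0520
R=−1: 1+8/15x = −1+7/15x ⇒ -1/15x=2 ⇒ x=2/(-1/15)=-30.0000
Confirm numerically:
  x=-22.148: |R|=0.95382 <1
  x=-21.842: |R|=0.95141 <1
  x=-21.810: |R|=0.95115 <1
  x=-30.500: |R|=1.00219 >1
  x=-30.495: |R|=1.00217 >1
  x=-30.402: |R|=1.00176 >1
Stable set (-30.0000, 0).

z∈(-30.0000,0).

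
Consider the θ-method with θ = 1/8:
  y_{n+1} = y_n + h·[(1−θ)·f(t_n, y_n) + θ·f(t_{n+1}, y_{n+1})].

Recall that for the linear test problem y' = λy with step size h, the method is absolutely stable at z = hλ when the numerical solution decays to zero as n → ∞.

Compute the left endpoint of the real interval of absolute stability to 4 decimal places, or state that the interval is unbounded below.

z* = -2.6667.

Set f=λy, z=hλ:
  y_{n+1} = y_n + z·[7/8·y_n + 1/8·y_{n+1}] ⇒ (1 − 1/8z)y_{n+1} = (1 + 7/8z)y_n
  so R(z) = (1 + 7/8z)/(1 − 1/8z).

Need |R(x)|<1, x<0.
x=-0.75: |R|=0.3143
R=−1: 1+7/8x = −1+1/8x ⇒ -3/4x=2 ⇒ x=2/(-3/4)=-2.6667
Confirm numerically:
  x=-1.943: |R|=0.56331 <1
  x=-1.853: |R|=0.50452 <1
  x=-1.337: |R|=0.14555 <1
  x=-1.135: |R|=0.00602 <1
  x=-3.130: |R|=1.24978 >1
  x=-3.077: |R|=1.22226 >1
  x=-2.770: |R|=1.05757 >1
Stable set (-2.6667, 0).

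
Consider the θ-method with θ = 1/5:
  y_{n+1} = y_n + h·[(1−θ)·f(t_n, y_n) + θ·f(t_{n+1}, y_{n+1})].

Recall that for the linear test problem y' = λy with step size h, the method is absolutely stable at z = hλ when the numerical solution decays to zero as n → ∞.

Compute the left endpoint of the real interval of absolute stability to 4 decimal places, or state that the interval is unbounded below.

Test eqn y'=λy, z=hλ:
  y_{n+1} = y_n + z·[4/5·y_n + 1/5·y_{n+1}] ⇒ (1 − 1/5z)y_{n+1} = (1 + 4/5z)y_n
  ⇒ R(z) = (1 + 4/5z)/(1 − 1/5z).

Boundary: |R(x)|=1, x<0.
x=-1.5: |R|=0.1538
R=−1: 1+4/5x = −1+1/5x ⇒ -3/5x=2 ⇒ x=2/(-3/5)=-3.3333
Confirm numerically:
  x=-3.190: |R|=0.94750 <1
  x=-2.035: |R|=0.44634 <1
  x=-1.909: |R|=0.38153 <1
  x=-1.451: |R|=0.12463 <1
  x=-3.842: |R|=1.17259 >1
  x=-3.593: |R|=1.09066 >1
So |R|<1 on (-3.3333, 0).

z* = -3.3333.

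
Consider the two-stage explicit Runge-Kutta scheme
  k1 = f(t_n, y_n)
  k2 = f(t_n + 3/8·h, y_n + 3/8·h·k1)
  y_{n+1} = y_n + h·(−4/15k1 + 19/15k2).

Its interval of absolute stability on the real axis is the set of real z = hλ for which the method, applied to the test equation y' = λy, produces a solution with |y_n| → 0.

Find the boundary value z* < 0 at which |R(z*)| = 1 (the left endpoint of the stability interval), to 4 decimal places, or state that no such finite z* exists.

On y'=λy, z=hλ:
  k1=λy_n ⇒ h·k1=z·y_n;  k2=λ(1+3/8z)y_n ⇒ h·k2=z(1+3/8z)y_n
  y_{n+1}/y_n = 1 − 4/15z + 19/15z(1+3/8z) = 1 + z + 19/40z²
  R(z) = 1 + z + 19/40z².

Solve |R(x)|<1 on ℝ⁻.
x=-0.61: |R|=0.5667
R=1: x+19/40x²=0 ⇒ x=−40/19=-2.1053; min R=1−1/(4·19/40)=0.4737>−1
Confirm numerically:
  x=-1.884: |R|=0.80199 <1
  x=-1.744: |R|=0.70073 <1
  x=-1.192: |R|=0.48291 <1
  x=-0.878: |R|=0.48817 <1
  x=-2.669: |R|=1.71469 >1
  x=-2.322: |R|=1.23905 >1
  x=-2.266: |R|=1.17301 >1
Interval (-2.1053, 0).

z* = -2.1053.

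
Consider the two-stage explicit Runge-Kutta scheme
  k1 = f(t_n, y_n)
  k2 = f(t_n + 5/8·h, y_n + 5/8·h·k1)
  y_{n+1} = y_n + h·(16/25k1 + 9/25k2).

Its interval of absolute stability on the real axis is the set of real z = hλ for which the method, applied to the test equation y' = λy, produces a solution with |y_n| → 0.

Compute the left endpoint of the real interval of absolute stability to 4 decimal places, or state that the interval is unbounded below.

Test eqn y'=λy, z=hλ:
  k1=λy_n ⇒ h·k1=z·y_n;  k2=λ(1+5/8z)y_n ⇒ h·k2=z(1+5/8z)y_n
  y_{n+1}/y_n = 1 + 16/25z + 9/25z(1+5/8z) = 1 + z + 9/40z²
  R(z) = 1 + z + 9/40z².

Need |R(x)|<1, x<0.
x=-0.83: |R|=0.3250
R=1: x+9/40x²=0 ⇒ x=−40/9=-4.4444; min R=1−1/(4·9/40)=-0.1111>−1
Confirm numerically:
  x=-2.815: |R|=0.03205 <1
  x=-2.184: |R|=0.11078 <1
  x=-1.887: |R|=0.08583 <1
  x=-4.981: |R|=1.60133 >1
  x=-4.543: |R|=1.10074 >1
  x=-4.479: |R|=1.03482 >1
Interval (-4.4444, 0).

left endpoint -4.4444.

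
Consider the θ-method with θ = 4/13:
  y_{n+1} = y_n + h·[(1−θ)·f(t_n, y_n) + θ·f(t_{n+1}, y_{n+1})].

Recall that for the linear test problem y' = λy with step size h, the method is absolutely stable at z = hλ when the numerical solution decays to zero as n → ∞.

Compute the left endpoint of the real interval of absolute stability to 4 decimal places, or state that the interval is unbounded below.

Test eqn y'=λy, z=hλ:
  y_{n+1} = y_n + z·[9/13·y_n + 4/13·y_{n+1}] ⇒ (1 − 4/13z)y_{n+1} = (1 + 9/13z)y_n
  so R(z) = (1 + 9/13z)/(1 − 4/13z).

Boundary: |R(x)|=1, x<0.
x=-1.53: |R|=0.0403
R=−1: 1+9/13x = −1+4/13x ⇒ -5/13x=2 ⇒ x=2/(-5/13)=-5.2000
Confirm numerically:
  x=-4.952: |R|=0.96220 <1
  x=-4.546: |R|=0.89514 <1
  x=-3.321: |R|=0.64256 <1
  x=-3.118: |R|=0.59132 <1
  x=-5.658: |R|=1.06427 >1
  x=-5.397: |R|=1.02848 >1
  x=-5.295: |R|=1.01390 >1
So |R|<1 on (-5.2000, 0).

z* = -5.2000.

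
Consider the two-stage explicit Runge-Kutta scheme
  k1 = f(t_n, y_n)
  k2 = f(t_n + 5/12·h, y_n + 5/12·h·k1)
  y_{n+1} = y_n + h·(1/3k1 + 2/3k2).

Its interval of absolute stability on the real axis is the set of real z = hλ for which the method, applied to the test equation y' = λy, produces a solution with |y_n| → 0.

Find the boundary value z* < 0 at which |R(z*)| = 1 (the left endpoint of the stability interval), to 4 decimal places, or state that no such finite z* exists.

z* = -3.6000.

On y'=λy, z=hλ:
  k1=λy_n ⇒ h·k1=z·y_n;  k2=λ(1+5/12z)y_n ⇒ h·k2=z(1+5/12z)y_n
  y_{n+1}/y_n = 1 + 1/3z + 2/3z(1+5/12z) = 1 + z + 5/18z²
  Hence R(z) = 1 + z + 5/18z².

Need |R(x)|<1, x<0.
x=-0.33: |R|=0.7003
R=1: x+5/18x²=0 ⇒ x=−18/5=-3.6000; min R=1−1/(4·5/18)=0.1000>−1
Confirm numerically:
  x=-3.509: |R|=0.91130 <1
  x=-1.889: |R|=0.10220 <1
  x=-1.726: |R|=0.10152 <1
  x=-4.043: |R|=1.49751 >1
  x=-3.674: |R|=1.07552 >1
Stable set (-3.6000, 0).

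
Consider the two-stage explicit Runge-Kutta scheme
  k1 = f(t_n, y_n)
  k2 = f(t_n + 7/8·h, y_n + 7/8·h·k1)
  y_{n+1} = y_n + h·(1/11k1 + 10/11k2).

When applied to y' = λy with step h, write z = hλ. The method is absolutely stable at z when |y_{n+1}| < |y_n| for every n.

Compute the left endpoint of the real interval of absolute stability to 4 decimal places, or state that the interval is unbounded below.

With y'=λy (z=hλ):
  k1=λy_n ⇒ h·k1=z·y_n;  k2=λ(1+7/8z)y_n ⇒ h·k2=z(1+7/8z)y_n
  y_{n+1}/y_n = 1 + 1/11z + 10/11z(1+7/8z) = 1 + z + 35/44z²
  Hence R(z) = 1 + z + 35/44z².

Need |R(x)|<1, x<0.
x=-1.04: |R|=0.8204
R=1: x+35/44x²=0 ⇒ x=−44/35=-1.2571; min R=1−1/(4·35/44)=0.6857>−1
Confirm numerically:
  x=-0.752: |R|=0.69783 <1
  x=-0.566: |R|=0.68883 <1
  x=-0.510: |R|=0.69690 <1
  x=-1.633: |R|=1.48823 >1
  x=-1.534: |R|=1.33783 >1
  x=-1.353: |R|=1.10317 >1
Stable set (-1.2571, 0).

left endpoint -1.2571.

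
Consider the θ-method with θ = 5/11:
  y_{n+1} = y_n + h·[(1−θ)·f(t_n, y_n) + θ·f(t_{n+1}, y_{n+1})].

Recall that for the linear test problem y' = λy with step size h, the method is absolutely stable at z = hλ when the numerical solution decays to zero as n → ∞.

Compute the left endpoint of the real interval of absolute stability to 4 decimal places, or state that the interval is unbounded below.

left endpoint -22.0000.

Set f=λy, z=hλ:
  y_{n+1} = y_n + z·[6/11·y_n + 5/11·y_{n+1}] ⇒ (1 − 5/11z)y_{n+1} = (1 + 6/11z)y_n
  so R(z) = (1 + 6/11z)/(1 − 5/11z).

Solve |R(x)|<1 on ℝ⁻.
x=-0.45: |R|=0.6264
R=−1: 1+6/11x = −1+5/11x ⇒ -1/11x=2 ⇒ x=2/(-1/11)=-22.0000
Confirm numerically:
  x=-19.981: |R|=0.98180 <1
  x=-18.987: |R|=0.97156 <1
  x=-10.594: |R|=0.82170 <1
  x=-8.958: |R|=0.76623 <1
  x=-22.330: |R|=1.00269 >1
  x=-22.050: |R|=1.00041 >1
  x=-22.022: |R|=1.00018 >1
So |R|<1 on (-22.0000, 0).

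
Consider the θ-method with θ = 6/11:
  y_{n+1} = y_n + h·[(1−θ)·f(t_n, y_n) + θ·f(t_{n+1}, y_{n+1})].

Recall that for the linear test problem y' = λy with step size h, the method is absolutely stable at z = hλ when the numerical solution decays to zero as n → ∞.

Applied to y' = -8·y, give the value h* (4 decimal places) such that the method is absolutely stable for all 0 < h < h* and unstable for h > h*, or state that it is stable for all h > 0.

Set f=λy, z=hλ:
  y_{n+1} = y_n + z·[5/11·y_n + 6/11·y_{n+1}] ⇒ (1 − 6/11z)y_{n+1} = (1 + 5/11z)y_n
  Hence R(z) = (1 + 5/11z)/(1 − 6/11z).

Need |R(x)|<1, x<0.
x=-1.2: |R|=0.2747
x=-2: |R|=0.0435
x=-10: |R|=0.5493
x=-100: |R|=0.8003
θ=6/11≥1/2 ⇒ |1+5/11x|<|1−6/11x| ∀x<0 ⇒ unbounded interval.

interval (−∞, 0). Any h>0 works for λ=-8.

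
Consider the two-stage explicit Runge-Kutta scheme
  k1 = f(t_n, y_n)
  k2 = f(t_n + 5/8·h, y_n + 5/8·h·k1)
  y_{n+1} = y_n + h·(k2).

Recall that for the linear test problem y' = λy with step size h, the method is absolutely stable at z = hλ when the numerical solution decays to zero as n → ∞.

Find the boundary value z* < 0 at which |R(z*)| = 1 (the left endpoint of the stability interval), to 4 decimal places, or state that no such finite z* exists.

On y'=λy, z=hλ:
  k1=λy_n ⇒ h·k1=z·y_n;  k2=λ(1+5/8z)y_n ⇒ h·k2=z(1+5/8z)y_n
  y_{n+1}/y_n = 1 + z(1+5/8z) = 1 + z + 5/8z²
  so R(z) = 1 + z + 5/8z².

Need |R(x)|<1, x<0.
x=-1.3: |R|=0.7562
R=1: x+5/8x²=0 ⇒ x=−8/5=-1.6000; min R=1−1/(4·5/8)=0.6000>−1
Confirm numerically:
  x=-1.388: |R|=0.81609 <1
  x=-1.362: |R|=0.79740 <1
  x=-1.298: |R|=0.75500 <1
  x=-0.918: |R|=0.60870 <1
  x=-1.830: |R|=1.26306 >1
  x=-1.794: |R|=1.21752 >1
Interval (-1.6000, 0).

left endpoint -1.6000.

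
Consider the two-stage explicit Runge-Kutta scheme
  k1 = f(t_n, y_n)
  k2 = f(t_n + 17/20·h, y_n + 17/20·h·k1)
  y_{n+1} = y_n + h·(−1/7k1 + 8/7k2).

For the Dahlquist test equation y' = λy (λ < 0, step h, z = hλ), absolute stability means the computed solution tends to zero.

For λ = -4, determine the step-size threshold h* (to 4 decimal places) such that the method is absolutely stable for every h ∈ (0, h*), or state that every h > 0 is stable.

Set f=λy, z=hλ:
  k1=λy_n ⇒ h·k1=z·y_n;  k2=λ(1+17/20z)y_n ⇒ h·k2=z(1+17/20z)y_n
  y_{n+1}/y_n = 1 − 1/7z + 8/7z(1+17/20z) = 1 + z + 34/35z²
  so R(z) = 1 + z + 34/35z².

Need |R(x)|<1, x<0.
x=-1.38: |R|=1.4700
R=1: x+34/35x²=0 ⇒ x=−35/34=-1.0294; min R=1−1/(4·34/35)=0.7426>−1
Confirm numerically:
  x=-0.955: |R|=0.93097 <1
  x=-0.830: |R|=0.83922 <1
  x=-0.765: |R|=0.80350 <1
  x=-0.756: |R|=0.79921 <1
  x=-1.457: |R|=1.60520 >1
  x=-1.205: |R|=1.20554 >1
So |R|<1 on (-1.0294, 0).

(-1.0294,0); λ=-4 ⇒ h* = (35/34)/4 = 0.2574.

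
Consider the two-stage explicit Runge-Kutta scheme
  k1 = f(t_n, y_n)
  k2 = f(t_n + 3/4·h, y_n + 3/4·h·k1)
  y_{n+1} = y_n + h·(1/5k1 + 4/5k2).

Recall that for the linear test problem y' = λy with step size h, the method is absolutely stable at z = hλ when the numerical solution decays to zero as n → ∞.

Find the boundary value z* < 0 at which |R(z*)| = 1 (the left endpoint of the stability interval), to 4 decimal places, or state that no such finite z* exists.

z* = -1.6667.

Set f=λy, z=hλ:
  k1=λy_n ⇒ h·k1=z·y_n;  k2=λ(1+3/4z)y_n ⇒ h·k2=z(1+3/4z)y_n
  y_{n+1}/y_n = 1 + 1/5z + 4/5z(1+3/4z) = 1 + z + 3/5z²
  R(z) = 1 + z + 3/5z².

Boundary: |R(x)|=1, x<0.
x=-1.56: |R|=0.9002
R=1: x+3/5x²=0 ⇒ x=−5/3=-1.6667; min R=1−1/(4·3/5)=0.5833>−1
Confirm numerically:
  x=-1.415: |R|=0.78634 <1
  x=-1.302: |R|=0.71512 <1
  x=-1.246: |R|=0.68551 <1
  x=-2.261: |R|=1.80627 >1
  x=-2.154: |R|=1.62983 >1
  x=-2.080: |R|=1.51584 >1
So |R|<1 on (-1.6667, 0).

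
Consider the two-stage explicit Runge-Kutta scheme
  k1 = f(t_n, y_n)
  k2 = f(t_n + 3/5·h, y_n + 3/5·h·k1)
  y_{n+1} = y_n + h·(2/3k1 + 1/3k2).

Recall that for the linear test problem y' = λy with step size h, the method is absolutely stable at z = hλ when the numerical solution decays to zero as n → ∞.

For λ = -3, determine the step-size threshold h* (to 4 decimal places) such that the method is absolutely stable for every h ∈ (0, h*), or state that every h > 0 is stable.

(-5.0000,0); λ=-3 ⇒ h* = (5)/3 = 1.6667.

With y'=λy (z=hλ):
  k1=λy_n ⇒ h·k1=z·y_n;  k2=λ(1+3/5z)y_n ⇒ h·k2=z(1+3/5z)y_n
  y_{n+1}/y_n = 1 + 2/3z + 1/3z(1+3/5z) = 1 + z + 1/5z²
  ⇒ R(z) = 1 + z + 1/5z².

Boundary: |R(x)|=1, x<0.
x=-1.18: |R|=0.0985
R=1: x+1/5x²=0 ⇒ x=−5=-5.0000; min R=1−1/(4·1/5)=-0.2500>−1
Confirm numerically:
  x=-4.890: |R|=0.89242 <1
  x=-4.468: |R|=0.52460 <1
  x=-3.227: |R|=0.14429 <1
  x=-5.480: |R|=1.52608 >1
  x=-5.026: |R|=1.02614 >1
Interval (-5.0000, 0).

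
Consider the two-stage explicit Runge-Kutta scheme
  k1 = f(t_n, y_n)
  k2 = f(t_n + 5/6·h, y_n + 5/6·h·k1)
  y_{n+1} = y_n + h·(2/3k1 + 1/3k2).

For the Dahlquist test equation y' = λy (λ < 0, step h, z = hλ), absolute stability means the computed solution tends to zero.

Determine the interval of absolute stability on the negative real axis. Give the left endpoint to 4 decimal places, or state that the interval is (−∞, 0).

Test eqn y'=λy, z=hλ:
  k1=λy_n ⇒ h·k1=z·y_n;  k2=λ(1+5/6z)y_n ⇒ h·k2=z(1+5/6z)y_n
  y_{n+1}/y_n = 1 + 2/3z + 1/3z(1+5/6z) = 1 + z + 5/18z²
  ⇒ R(z) = 1 + z + 5/18z².

Solve |R(x)|<1 on ℝ⁻.
x=-0.34: |R|=0.6921
R=1: x+5/18x²=0 ⇒ x=−18/5=-3.6000; min R=1−1/(4·5/18)=0.1000>−1
Confirm numerically:
  x=-3.388: |R|=0.80048 <1
  x=-2.287: |R|=0.16588 <1
  x=-2.125: |R|=0.12934 <1
  x=-4.134: |R|=1.61321 >1
  x=-3.817: |R|=1.23008 >1
Interval (-3.6000, 0).

z∈(-3.6000,0).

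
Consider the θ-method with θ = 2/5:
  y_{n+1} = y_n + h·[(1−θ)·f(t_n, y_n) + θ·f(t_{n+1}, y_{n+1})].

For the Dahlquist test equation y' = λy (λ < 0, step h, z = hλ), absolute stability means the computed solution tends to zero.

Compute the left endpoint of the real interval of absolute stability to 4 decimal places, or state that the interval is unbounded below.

left endpoint -10.0000.

With y'=λy (z=hλ):
  y_{n+1} = y_n + z·[3/5·y_n + 2/5·y_{n+1}] ⇒ (1 − 2/5z)y_{n+1} = (1 + 3/5z)y_n
  ⇒ R(z) = (1 + 3/5z)/(1 − 2/5z).

Find x<0 with |R(x)|<1.
x=-0.82: |R|=0.3825
R=−1: 1+3/5x = −1+2/5x ⇒ -1/5x=2 ⇒ x=2/(-1/5)=-10.0000
Confirm numerically:
  x=-9.451: |R|=0.97703 <1
  x=-8.599: |R|=0.93689 <1
  x=-7.802: |R|=0.89332 <1
  x=-10.546: |R|=1.02093 >1
  x=-10.408: |R|=1.01580 >1
  x=-10.201: |R|=1.00791 >1
So |R|<1 on (-10.0000, 0).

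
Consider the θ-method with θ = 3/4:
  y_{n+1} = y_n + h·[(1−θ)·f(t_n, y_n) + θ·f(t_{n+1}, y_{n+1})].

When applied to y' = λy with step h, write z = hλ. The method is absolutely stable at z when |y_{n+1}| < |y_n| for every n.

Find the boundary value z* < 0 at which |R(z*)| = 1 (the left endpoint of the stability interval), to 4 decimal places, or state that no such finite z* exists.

unbounded; (−∞, 0).

Set f=λy, z=hλ:
  y_{n+1} = y_n + z·[1/4·y_n + 3/4·y_{n+1}] ⇒ (1 − 3/4z)y_{n+1} = (1 + 1/4z)y_n
  ⇒ R(z) = (1 + 1/4z)/(1 − 3/4z).

Need |R(x)|<1, x<0.
x=-0.7: |R|=0.5410
x=-2: |R|=0.2000
x=-10: |R|=0.1765
x=-100: |R|=0.3158
θ=3/4≥1/2 ⇒ |1+1/4x|<|1−3/4x| ∀x<0 ⇒ unbounded interval.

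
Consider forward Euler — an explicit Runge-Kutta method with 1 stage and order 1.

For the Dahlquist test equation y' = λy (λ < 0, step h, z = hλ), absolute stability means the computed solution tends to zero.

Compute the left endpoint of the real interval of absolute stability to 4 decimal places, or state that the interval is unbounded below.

Set f=λy, z=hλ:
  order 1, 1-stage ⇒ R(z)=1+z
  (e.g. R(-1.6)=-0.60000, |R|=0.60000)

Boundary: |R(x)|=1, x<0.
x=-1.6: |R|=0.6000
|R(-1)|=0.0000 |R(-0.97)|=0.0300 |R(-0.75)|=0.2500
Bisect:
  x_lo=-2.5344 |R|=1.5344  x_hi=-0.1391 |R|=0.8609
  mid=-1.33676 |R|=0.33676 →hi
  mid=-1.93560 |R|=0.93560 →hi
  mid=-2.23502 |R|=1.23502 →lo
  mid=-2.08531 |R|=1.08531 →lo
  mid=-2.01045 |R|=1.01045 →lo
  mid=-1.97303 |R|=0.97303 →hi
  mid=-1.99174 |R|=0.99174 →hi
  mid=-2.00110 |R|=1.00110 →lo
  ...
  [-2.00007,-1.99993] ⇒ x*=-2.0000
Interval (-2.0000, 0).

z* = -2.0000.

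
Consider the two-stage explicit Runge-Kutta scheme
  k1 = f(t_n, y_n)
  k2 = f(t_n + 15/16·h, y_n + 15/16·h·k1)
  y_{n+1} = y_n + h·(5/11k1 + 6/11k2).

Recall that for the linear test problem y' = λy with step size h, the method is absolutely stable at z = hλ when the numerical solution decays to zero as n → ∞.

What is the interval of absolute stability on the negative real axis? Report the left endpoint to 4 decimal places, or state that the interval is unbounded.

z∈(-1.9556,0).

On y'=λy, z=hλ:
  k1=λy_n ⇒ h·k1=z·y_n;  k2=λ(1+15/16z)y_n ⇒ h·k2=z(1+15/16z)y_n
  y_{n+1}/y_n = 1 + 5/11z + 6/11z(1+15/16z) = 1 + z + 45/88z²
  so R(z) = 1 + z + 45/88z².

Find x<0 with |R(x)|<1.
x=-1.45: |R|=0.6251
R=1: x+45/88x²=0 ⇒ x=−88/45=-1.9556; min R=1−1/(4·45/88)=0.5111>−1
Confirm numerically:
  x=-1.537: |R|=0.67103 <1
  x=-1.062: |R|=0.51474 <1
  x=-0.866: |R|=0.51750 <1
  x=-2.334: |R|=1.45168 >1
  x=-2.226: |R|=1.30785 >1
  x=-2.012: |R|=1.05807 >1
Interval (-1.9556, 0).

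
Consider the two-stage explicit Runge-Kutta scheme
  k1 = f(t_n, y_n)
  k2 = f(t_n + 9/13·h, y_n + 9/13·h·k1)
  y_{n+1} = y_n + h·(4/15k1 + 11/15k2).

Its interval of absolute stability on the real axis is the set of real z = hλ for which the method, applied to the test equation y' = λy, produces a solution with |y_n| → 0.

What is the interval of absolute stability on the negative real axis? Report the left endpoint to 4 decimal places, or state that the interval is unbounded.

z∈(-1.9697,0).

On y'=λy, z=hλ:
  k1=λy_n ⇒ h·k1=z·y_n;  k2=λ(1+9/13z)y_n ⇒ h·k2=z(1+9/13z)y_n
  y_{n+1}/y_n = 1 + 4/15z + 11/15z(1+9/13z) = 1 + z + 33/65z²
  R(z) = 1 + z + 33/65z².

Find x<0 with |R(x)|<1.
x=-1.56: |R|=0.6755
R=1: x+33/65x²=0 ⇒ x=−65/33=-1.9697; min R=1−1/(4·33/65)=0.5076>−1
Confirm numerically:
  x=-1.312: |R|=0.56191 <1
  x=-1.234: |R|=0.53909 <1
  x=-1.067: |R|=0.51100 <1
  x=-0.913: |R|=0.51020 <1
  x=-2.411: |R|=1.54018 >1
  x=-2.386: |R|=1.50429 >1
Interval (-1.9697, 0).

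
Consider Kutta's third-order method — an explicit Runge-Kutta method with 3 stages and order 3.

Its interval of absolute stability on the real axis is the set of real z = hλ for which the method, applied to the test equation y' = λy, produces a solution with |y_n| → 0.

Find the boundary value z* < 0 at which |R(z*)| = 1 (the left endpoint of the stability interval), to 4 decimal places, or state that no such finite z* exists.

z* = -2.5127.

On y'=λy, z=hλ:
  order 3, 3-stage ⇒ R(z)=1+z+z^2/2+z^3/6
  (e.g. R(-0.49)=0.61044, |R|=0.61044)

Find x<0 with |R(x)|<1.
x=-0.49: |R|=0.6104
|R(-2.84)|=1.6249 |R(-2.25)|=0.6172 |R(-0.91)|=0.3785
Bisect:
  x_lo=-2.9833 |R|=1.9585  x_hi=-0.2837 |R|=0.7528
  mid=-1.63347 |R|=0.02577 →hi
  mid=-2.30837 |R|=0.69414 →hi
  mid=-2.64582 |R|=1.23259 →lo
  mid=-2.47709 |R|=0.94234 →hi
  mid=-2.56146 |R|=1.08191 →lo
  mid=-2.51928 |R|=1.01077 →lo
  mid=-2.49819 |R|=0.97622 →hi
  ...
  [-2.51285,-2.51269] ⇒ x*=-2.5127
So |R|<1 on (-2.5127, 0).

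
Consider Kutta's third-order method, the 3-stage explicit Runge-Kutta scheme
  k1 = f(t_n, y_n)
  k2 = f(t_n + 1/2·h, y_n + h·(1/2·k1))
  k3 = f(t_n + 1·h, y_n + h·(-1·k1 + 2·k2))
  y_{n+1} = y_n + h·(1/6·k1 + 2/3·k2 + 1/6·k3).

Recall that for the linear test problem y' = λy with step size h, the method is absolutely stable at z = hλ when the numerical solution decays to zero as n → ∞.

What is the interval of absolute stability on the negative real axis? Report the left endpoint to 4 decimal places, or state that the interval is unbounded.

Test eqn y'=λy, z=hλ:
  order 3, 3-stage ⇒ R(z)=1+z+z^2/2+z^3/6
  (e.g. R(-0.79)=0.43988, |R|=0.43988)

Boundary: |R(x)|=1, x<0.
x=-0.79: |R|=0.4399
|R(-2.8)|=1.5387 |R(-2.29)|=0.6694 |R(-0.5)|=0.6042
Bisect:
  x_lo=-3.1009 |R|=2.2625  x_hi=-0.0915 |R|=0.9125
  mid=-1.59619 |R|=0.00008 →hi
  mid=-2.34853 |R|=0.74966 →hi
  mid=-2.72470 |R|=1.38406 →lo
  mid=-2.53661 |R|=1.03968 →lo
  mid=-2.44257 |R|=0.88829 →hi
  mid=-2.48959 |R|=0.96234 →hi
  mid=-2.51310 |R|=1.00059 →lo
  mid=-2.50135 |R|=0.98136 →hi
  mid=-2.50723 |R|=0.99095 →hi
  mid=-2.51016 |R|=0.99576 →hi
  ...
  [-2.51292,-2.51274] ⇒ x*=-2.5127
Stable set (-2.5127, 0).

z∈(-2.5127,0).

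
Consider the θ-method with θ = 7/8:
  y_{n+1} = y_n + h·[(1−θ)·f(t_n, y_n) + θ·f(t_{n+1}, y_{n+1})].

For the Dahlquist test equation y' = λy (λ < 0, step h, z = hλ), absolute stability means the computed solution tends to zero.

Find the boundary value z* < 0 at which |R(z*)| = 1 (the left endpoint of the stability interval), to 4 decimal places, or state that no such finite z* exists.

With y'=λy (z=hλ):
  y_{n+1} = y_n + z·[1/8·y_n + 7/8·y_{n+1}] ⇒ (1 − 7/8z)y_{n+1} = (1 + 1/8z)y_n
  ⇒ R(z) = (1 + 1/8z)/(1 − 7/8z).

Boundary: |R(x)|=1, x<0.
x=-0.5: |R|=0.6522
x=-2: |R|=0.2727
x=-10: |R|=0.0256
x=-100: |R|=0.1299
θ=7/8≥1/2 ⇒ |1+1/8x|<|1−7/8x| ∀x<0 ⇒ stable on all of ℝ⁻.

(−∞, 0) — no finite endpoint.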